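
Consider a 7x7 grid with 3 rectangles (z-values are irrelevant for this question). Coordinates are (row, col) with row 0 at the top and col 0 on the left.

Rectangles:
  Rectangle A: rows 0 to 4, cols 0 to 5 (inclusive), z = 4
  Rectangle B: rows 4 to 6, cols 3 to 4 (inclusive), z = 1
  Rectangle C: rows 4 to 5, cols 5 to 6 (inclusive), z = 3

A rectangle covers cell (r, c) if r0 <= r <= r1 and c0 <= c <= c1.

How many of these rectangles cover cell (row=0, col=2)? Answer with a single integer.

Check cell (0,2):
  A: rows 0-4 cols 0-5 -> covers
  B: rows 4-6 cols 3-4 -> outside (row miss)
  C: rows 4-5 cols 5-6 -> outside (row miss)
Count covering = 1

Answer: 1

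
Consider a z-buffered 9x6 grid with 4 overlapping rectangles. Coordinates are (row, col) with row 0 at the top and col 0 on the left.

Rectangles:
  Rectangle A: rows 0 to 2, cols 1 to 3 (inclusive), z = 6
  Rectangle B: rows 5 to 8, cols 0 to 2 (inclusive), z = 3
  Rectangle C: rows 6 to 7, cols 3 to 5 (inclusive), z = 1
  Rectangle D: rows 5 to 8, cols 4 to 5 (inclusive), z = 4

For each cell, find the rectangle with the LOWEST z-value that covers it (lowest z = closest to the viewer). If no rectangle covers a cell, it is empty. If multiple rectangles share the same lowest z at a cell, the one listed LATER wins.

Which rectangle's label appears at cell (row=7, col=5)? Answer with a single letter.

Check cell (7,5):
  A: rows 0-2 cols 1-3 -> outside (row miss)
  B: rows 5-8 cols 0-2 -> outside (col miss)
  C: rows 6-7 cols 3-5 z=1 -> covers; best now C (z=1)
  D: rows 5-8 cols 4-5 z=4 -> covers; best now C (z=1)
Winner: C at z=1

Answer: C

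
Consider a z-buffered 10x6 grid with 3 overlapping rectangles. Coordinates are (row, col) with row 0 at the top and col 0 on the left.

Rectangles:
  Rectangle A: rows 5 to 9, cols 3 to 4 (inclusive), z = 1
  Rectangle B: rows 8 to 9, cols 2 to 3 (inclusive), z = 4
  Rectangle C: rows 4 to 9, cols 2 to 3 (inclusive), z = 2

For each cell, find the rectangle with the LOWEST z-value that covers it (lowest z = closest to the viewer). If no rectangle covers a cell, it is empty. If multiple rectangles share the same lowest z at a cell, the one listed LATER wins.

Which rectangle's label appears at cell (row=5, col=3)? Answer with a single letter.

Check cell (5,3):
  A: rows 5-9 cols 3-4 z=1 -> covers; best now A (z=1)
  B: rows 8-9 cols 2-3 -> outside (row miss)
  C: rows 4-9 cols 2-3 z=2 -> covers; best now A (z=1)
Winner: A at z=1

Answer: A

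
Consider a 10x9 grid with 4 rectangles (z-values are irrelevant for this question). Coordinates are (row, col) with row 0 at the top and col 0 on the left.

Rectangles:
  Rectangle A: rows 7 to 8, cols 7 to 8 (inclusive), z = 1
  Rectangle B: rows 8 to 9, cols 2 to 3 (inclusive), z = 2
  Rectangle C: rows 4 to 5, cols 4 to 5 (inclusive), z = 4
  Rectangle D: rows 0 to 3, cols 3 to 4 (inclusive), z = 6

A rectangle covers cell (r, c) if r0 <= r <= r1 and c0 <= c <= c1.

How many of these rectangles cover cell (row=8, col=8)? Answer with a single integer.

Check cell (8,8):
  A: rows 7-8 cols 7-8 -> covers
  B: rows 8-9 cols 2-3 -> outside (col miss)
  C: rows 4-5 cols 4-5 -> outside (row miss)
  D: rows 0-3 cols 3-4 -> outside (row miss)
Count covering = 1

Answer: 1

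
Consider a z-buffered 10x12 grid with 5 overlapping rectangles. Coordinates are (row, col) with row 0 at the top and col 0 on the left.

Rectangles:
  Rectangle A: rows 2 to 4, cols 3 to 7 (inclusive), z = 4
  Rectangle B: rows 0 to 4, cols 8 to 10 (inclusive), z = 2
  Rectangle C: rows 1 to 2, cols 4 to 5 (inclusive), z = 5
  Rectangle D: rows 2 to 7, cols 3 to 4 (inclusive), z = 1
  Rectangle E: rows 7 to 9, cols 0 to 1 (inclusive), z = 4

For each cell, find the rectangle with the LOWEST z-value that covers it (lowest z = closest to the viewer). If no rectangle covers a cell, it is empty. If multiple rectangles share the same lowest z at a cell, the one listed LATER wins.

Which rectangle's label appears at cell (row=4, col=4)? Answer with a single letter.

Answer: D

Derivation:
Check cell (4,4):
  A: rows 2-4 cols 3-7 z=4 -> covers; best now A (z=4)
  B: rows 0-4 cols 8-10 -> outside (col miss)
  C: rows 1-2 cols 4-5 -> outside (row miss)
  D: rows 2-7 cols 3-4 z=1 -> covers; best now D (z=1)
  E: rows 7-9 cols 0-1 -> outside (row miss)
Winner: D at z=1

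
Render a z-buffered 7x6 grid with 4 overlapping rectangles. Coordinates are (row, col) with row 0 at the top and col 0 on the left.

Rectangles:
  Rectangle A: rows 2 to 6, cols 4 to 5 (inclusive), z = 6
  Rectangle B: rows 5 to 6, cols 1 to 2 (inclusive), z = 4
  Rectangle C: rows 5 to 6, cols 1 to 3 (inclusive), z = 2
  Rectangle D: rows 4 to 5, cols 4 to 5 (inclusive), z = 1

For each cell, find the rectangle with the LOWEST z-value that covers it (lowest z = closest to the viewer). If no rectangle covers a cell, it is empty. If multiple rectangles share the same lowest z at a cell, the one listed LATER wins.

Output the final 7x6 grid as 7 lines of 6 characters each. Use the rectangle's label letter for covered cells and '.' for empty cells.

......
......
....AA
....AA
....DD
.CCCDD
.CCCAA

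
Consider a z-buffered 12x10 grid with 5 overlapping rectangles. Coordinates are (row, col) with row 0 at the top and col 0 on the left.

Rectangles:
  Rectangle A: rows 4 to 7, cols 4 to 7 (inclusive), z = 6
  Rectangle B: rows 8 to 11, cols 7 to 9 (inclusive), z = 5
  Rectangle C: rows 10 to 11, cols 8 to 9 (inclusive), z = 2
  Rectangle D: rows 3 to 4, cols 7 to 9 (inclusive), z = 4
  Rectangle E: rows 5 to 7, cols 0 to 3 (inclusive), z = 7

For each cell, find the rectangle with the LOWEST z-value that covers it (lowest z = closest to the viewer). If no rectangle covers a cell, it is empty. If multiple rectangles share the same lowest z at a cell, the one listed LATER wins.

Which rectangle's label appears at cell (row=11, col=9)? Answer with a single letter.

Check cell (11,9):
  A: rows 4-7 cols 4-7 -> outside (row miss)
  B: rows 8-11 cols 7-9 z=5 -> covers; best now B (z=5)
  C: rows 10-11 cols 8-9 z=2 -> covers; best now C (z=2)
  D: rows 3-4 cols 7-9 -> outside (row miss)
  E: rows 5-7 cols 0-3 -> outside (row miss)
Winner: C at z=2

Answer: C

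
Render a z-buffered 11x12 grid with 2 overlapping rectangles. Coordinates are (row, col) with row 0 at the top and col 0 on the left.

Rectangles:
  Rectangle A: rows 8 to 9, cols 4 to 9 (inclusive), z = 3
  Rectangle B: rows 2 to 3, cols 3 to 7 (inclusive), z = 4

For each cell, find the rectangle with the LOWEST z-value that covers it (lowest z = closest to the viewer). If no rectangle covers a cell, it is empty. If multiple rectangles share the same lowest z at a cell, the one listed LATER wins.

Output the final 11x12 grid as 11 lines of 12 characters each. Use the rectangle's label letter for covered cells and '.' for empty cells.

............
............
...BBBBB....
...BBBBB....
............
............
............
............
....AAAAAA..
....AAAAAA..
............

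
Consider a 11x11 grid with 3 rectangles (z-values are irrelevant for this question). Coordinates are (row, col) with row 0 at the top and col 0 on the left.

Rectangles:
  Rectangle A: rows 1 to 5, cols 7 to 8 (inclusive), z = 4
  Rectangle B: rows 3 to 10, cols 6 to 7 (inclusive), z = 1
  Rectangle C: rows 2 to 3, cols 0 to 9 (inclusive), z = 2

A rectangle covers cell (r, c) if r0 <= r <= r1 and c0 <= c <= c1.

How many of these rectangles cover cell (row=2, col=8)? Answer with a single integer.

Answer: 2

Derivation:
Check cell (2,8):
  A: rows 1-5 cols 7-8 -> covers
  B: rows 3-10 cols 6-7 -> outside (row miss)
  C: rows 2-3 cols 0-9 -> covers
Count covering = 2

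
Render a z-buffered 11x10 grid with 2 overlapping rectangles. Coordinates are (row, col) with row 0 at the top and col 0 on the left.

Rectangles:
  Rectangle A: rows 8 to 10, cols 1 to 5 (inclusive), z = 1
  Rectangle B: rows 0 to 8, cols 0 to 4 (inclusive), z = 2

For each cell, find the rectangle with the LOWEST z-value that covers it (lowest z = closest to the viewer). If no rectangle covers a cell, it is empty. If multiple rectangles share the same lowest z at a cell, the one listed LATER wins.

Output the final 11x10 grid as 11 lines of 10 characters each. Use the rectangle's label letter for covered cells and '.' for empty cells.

BBBBB.....
BBBBB.....
BBBBB.....
BBBBB.....
BBBBB.....
BBBBB.....
BBBBB.....
BBBBB.....
BAAAAA....
.AAAAA....
.AAAAA....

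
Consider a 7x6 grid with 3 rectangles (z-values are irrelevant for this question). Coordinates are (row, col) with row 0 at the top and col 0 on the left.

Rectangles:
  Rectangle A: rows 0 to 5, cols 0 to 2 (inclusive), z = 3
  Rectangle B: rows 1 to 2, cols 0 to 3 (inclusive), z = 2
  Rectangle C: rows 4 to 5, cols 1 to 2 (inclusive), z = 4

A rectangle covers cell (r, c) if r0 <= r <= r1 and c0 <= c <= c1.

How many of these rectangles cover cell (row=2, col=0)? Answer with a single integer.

Check cell (2,0):
  A: rows 0-5 cols 0-2 -> covers
  B: rows 1-2 cols 0-3 -> covers
  C: rows 4-5 cols 1-2 -> outside (row miss)
Count covering = 2

Answer: 2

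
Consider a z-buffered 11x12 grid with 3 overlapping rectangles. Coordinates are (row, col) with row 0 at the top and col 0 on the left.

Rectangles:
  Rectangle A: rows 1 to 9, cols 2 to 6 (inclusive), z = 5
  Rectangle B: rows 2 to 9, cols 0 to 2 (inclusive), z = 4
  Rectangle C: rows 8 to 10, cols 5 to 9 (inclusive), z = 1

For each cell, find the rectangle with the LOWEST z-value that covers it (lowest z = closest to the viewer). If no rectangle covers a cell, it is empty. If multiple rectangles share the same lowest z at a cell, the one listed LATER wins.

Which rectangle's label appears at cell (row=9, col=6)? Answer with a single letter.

Check cell (9,6):
  A: rows 1-9 cols 2-6 z=5 -> covers; best now A (z=5)
  B: rows 2-9 cols 0-2 -> outside (col miss)
  C: rows 8-10 cols 5-9 z=1 -> covers; best now C (z=1)
Winner: C at z=1

Answer: C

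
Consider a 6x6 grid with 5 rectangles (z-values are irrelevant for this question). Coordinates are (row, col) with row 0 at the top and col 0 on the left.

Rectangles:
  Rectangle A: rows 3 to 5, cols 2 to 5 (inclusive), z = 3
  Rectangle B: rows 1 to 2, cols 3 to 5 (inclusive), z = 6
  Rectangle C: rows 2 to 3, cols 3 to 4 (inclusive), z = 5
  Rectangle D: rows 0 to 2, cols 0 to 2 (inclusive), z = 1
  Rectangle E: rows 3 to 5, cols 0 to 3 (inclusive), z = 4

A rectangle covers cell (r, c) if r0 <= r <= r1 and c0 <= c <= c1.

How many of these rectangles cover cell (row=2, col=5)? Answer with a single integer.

Answer: 1

Derivation:
Check cell (2,5):
  A: rows 3-5 cols 2-5 -> outside (row miss)
  B: rows 1-2 cols 3-5 -> covers
  C: rows 2-3 cols 3-4 -> outside (col miss)
  D: rows 0-2 cols 0-2 -> outside (col miss)
  E: rows 3-5 cols 0-3 -> outside (row miss)
Count covering = 1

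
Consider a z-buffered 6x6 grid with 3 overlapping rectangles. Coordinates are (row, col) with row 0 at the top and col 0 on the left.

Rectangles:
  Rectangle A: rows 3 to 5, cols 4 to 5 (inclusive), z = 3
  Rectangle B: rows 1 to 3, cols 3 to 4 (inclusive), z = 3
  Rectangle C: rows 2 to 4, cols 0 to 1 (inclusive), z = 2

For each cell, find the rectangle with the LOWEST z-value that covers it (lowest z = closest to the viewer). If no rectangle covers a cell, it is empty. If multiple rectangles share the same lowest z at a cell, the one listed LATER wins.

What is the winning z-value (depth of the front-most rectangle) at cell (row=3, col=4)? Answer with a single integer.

Check cell (3,4):
  A: rows 3-5 cols 4-5 z=3 -> covers; best now A (z=3)
  B: rows 1-3 cols 3-4 z=3 -> covers; best now B (z=3)
  C: rows 2-4 cols 0-1 -> outside (col miss)
Winner: B at z=3

Answer: 3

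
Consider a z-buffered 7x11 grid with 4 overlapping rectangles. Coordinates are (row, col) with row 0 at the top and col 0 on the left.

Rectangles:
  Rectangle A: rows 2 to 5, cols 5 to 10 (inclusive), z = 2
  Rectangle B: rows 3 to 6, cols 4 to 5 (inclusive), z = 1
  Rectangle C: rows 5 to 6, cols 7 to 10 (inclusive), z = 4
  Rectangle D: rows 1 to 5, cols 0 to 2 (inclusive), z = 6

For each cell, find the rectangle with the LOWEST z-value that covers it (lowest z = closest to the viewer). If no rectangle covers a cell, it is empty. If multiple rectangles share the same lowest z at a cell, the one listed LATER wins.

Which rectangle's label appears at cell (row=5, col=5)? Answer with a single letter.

Check cell (5,5):
  A: rows 2-5 cols 5-10 z=2 -> covers; best now A (z=2)
  B: rows 3-6 cols 4-5 z=1 -> covers; best now B (z=1)
  C: rows 5-6 cols 7-10 -> outside (col miss)
  D: rows 1-5 cols 0-2 -> outside (col miss)
Winner: B at z=1

Answer: B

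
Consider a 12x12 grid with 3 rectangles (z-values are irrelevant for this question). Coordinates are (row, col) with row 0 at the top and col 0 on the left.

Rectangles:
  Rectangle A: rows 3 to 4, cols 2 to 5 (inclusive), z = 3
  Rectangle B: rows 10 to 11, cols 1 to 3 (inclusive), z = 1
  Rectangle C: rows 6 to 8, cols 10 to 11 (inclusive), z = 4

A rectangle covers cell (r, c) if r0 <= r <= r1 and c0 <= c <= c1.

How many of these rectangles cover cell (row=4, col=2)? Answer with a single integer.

Answer: 1

Derivation:
Check cell (4,2):
  A: rows 3-4 cols 2-5 -> covers
  B: rows 10-11 cols 1-3 -> outside (row miss)
  C: rows 6-8 cols 10-11 -> outside (row miss)
Count covering = 1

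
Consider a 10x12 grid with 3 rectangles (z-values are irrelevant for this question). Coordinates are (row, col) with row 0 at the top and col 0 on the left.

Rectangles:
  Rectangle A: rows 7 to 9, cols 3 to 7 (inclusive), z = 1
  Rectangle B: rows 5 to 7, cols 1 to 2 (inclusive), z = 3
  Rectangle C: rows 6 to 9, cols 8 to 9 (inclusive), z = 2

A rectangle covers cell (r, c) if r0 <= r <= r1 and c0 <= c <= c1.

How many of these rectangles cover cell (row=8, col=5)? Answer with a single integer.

Answer: 1

Derivation:
Check cell (8,5):
  A: rows 7-9 cols 3-7 -> covers
  B: rows 5-7 cols 1-2 -> outside (row miss)
  C: rows 6-9 cols 8-9 -> outside (col miss)
Count covering = 1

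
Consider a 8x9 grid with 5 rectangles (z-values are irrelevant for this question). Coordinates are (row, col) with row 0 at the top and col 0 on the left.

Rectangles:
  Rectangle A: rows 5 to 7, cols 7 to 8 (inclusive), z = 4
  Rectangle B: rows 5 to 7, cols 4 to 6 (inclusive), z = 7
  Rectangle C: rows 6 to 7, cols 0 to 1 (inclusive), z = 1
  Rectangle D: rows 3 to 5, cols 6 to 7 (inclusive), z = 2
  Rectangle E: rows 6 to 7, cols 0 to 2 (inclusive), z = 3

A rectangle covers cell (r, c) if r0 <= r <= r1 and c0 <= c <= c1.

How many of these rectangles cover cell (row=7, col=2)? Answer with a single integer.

Check cell (7,2):
  A: rows 5-7 cols 7-8 -> outside (col miss)
  B: rows 5-7 cols 4-6 -> outside (col miss)
  C: rows 6-7 cols 0-1 -> outside (col miss)
  D: rows 3-5 cols 6-7 -> outside (row miss)
  E: rows 6-7 cols 0-2 -> covers
Count covering = 1

Answer: 1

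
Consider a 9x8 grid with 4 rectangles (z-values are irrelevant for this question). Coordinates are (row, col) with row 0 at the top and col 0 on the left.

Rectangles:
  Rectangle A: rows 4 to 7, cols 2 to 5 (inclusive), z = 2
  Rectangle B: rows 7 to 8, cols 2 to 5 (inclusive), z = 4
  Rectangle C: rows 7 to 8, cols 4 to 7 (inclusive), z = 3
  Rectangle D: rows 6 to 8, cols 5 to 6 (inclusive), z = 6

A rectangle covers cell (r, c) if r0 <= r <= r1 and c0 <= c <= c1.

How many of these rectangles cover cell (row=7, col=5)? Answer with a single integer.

Check cell (7,5):
  A: rows 4-7 cols 2-5 -> covers
  B: rows 7-8 cols 2-5 -> covers
  C: rows 7-8 cols 4-7 -> covers
  D: rows 6-8 cols 5-6 -> covers
Count covering = 4

Answer: 4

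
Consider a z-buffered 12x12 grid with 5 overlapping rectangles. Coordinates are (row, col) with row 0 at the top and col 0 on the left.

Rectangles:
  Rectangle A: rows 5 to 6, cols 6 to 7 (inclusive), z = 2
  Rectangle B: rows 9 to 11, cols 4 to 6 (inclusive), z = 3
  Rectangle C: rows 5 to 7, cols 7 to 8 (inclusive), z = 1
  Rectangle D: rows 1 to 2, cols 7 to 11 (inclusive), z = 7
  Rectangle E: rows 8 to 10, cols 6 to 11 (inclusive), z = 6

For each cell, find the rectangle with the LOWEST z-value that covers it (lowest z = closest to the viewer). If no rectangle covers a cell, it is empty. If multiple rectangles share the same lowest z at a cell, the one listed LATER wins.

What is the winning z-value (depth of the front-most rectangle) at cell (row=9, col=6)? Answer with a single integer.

Answer: 3

Derivation:
Check cell (9,6):
  A: rows 5-6 cols 6-7 -> outside (row miss)
  B: rows 9-11 cols 4-6 z=3 -> covers; best now B (z=3)
  C: rows 5-7 cols 7-8 -> outside (row miss)
  D: rows 1-2 cols 7-11 -> outside (row miss)
  E: rows 8-10 cols 6-11 z=6 -> covers; best now B (z=3)
Winner: B at z=3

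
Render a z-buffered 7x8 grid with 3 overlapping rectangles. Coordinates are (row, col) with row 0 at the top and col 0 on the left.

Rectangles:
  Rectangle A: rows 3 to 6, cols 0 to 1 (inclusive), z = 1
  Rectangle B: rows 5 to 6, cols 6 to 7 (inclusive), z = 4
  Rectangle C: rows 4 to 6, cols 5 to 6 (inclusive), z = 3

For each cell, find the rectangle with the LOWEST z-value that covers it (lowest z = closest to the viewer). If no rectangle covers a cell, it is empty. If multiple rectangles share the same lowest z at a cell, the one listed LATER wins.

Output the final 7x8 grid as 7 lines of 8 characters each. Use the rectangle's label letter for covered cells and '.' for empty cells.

........
........
........
AA......
AA...CC.
AA...CCB
AA...CCB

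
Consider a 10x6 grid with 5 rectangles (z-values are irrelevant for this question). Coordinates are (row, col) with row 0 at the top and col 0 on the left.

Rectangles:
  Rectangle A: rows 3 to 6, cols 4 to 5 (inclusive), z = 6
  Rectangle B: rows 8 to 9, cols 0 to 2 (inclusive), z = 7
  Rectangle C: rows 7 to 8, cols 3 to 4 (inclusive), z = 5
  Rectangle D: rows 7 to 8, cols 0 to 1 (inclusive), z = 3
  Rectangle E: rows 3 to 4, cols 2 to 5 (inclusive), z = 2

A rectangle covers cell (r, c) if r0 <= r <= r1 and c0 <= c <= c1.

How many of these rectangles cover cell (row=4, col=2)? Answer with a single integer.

Check cell (4,2):
  A: rows 3-6 cols 4-5 -> outside (col miss)
  B: rows 8-9 cols 0-2 -> outside (row miss)
  C: rows 7-8 cols 3-4 -> outside (row miss)
  D: rows 7-8 cols 0-1 -> outside (row miss)
  E: rows 3-4 cols 2-5 -> covers
Count covering = 1

Answer: 1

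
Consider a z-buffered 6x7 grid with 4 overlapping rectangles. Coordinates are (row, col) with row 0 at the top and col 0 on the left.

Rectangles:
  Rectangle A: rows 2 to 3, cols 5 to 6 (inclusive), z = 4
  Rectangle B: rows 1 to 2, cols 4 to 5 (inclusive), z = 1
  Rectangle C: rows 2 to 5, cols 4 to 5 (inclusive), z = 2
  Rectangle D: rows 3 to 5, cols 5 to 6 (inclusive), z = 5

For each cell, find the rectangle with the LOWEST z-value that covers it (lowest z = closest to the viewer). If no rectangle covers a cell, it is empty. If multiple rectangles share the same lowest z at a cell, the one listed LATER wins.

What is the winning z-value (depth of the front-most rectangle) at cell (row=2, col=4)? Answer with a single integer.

Answer: 1

Derivation:
Check cell (2,4):
  A: rows 2-3 cols 5-6 -> outside (col miss)
  B: rows 1-2 cols 4-5 z=1 -> covers; best now B (z=1)
  C: rows 2-5 cols 4-5 z=2 -> covers; best now B (z=1)
  D: rows 3-5 cols 5-6 -> outside (row miss)
Winner: B at z=1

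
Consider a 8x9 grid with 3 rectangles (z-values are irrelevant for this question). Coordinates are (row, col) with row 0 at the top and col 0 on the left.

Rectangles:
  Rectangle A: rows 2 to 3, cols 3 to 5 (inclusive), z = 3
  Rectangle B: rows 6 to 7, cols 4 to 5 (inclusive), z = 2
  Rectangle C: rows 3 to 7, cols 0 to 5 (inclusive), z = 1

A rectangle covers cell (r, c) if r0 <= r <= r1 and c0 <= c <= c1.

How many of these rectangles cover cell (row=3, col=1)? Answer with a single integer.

Check cell (3,1):
  A: rows 2-3 cols 3-5 -> outside (col miss)
  B: rows 6-7 cols 4-5 -> outside (row miss)
  C: rows 3-7 cols 0-5 -> covers
Count covering = 1

Answer: 1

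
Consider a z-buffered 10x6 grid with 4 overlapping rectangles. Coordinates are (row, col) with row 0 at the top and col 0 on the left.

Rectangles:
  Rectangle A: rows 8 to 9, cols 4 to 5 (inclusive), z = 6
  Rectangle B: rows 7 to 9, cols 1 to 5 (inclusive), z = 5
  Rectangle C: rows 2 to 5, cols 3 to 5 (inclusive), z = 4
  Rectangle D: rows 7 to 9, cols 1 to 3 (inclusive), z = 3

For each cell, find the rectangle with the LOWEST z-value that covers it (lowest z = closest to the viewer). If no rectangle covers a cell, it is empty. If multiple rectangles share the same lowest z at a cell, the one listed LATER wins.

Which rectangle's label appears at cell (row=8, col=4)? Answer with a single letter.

Answer: B

Derivation:
Check cell (8,4):
  A: rows 8-9 cols 4-5 z=6 -> covers; best now A (z=6)
  B: rows 7-9 cols 1-5 z=5 -> covers; best now B (z=5)
  C: rows 2-5 cols 3-5 -> outside (row miss)
  D: rows 7-9 cols 1-3 -> outside (col miss)
Winner: B at z=5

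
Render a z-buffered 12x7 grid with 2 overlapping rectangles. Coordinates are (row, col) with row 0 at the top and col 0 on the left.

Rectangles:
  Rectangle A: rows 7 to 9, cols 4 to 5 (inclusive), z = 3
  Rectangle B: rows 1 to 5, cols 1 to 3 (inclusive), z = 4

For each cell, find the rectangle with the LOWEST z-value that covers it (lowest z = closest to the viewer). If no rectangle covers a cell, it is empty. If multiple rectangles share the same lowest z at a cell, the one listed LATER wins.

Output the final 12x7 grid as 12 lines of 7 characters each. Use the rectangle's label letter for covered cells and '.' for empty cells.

.......
.BBB...
.BBB...
.BBB...
.BBB...
.BBB...
.......
....AA.
....AA.
....AA.
.......
.......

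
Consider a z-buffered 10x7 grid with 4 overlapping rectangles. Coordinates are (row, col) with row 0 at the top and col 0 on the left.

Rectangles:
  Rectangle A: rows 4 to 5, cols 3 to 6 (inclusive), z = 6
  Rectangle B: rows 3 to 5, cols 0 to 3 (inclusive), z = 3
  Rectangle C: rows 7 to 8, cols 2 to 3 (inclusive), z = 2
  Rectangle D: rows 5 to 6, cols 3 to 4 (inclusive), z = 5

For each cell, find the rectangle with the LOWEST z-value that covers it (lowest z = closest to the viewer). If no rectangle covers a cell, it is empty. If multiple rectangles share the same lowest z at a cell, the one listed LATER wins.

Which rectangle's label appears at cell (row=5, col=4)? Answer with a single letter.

Answer: D

Derivation:
Check cell (5,4):
  A: rows 4-5 cols 3-6 z=6 -> covers; best now A (z=6)
  B: rows 3-5 cols 0-3 -> outside (col miss)
  C: rows 7-8 cols 2-3 -> outside (row miss)
  D: rows 5-6 cols 3-4 z=5 -> covers; best now D (z=5)
Winner: D at z=5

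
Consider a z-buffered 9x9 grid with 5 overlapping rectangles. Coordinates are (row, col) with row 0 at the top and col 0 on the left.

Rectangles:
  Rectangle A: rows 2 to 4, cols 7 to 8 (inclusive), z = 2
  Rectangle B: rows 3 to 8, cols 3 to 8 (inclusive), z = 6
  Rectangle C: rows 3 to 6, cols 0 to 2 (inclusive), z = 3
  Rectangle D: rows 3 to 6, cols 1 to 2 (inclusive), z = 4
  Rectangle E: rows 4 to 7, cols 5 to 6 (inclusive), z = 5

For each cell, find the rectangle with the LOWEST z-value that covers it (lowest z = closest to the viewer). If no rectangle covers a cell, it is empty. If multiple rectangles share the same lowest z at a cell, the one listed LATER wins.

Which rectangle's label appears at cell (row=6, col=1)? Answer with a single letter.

Check cell (6,1):
  A: rows 2-4 cols 7-8 -> outside (row miss)
  B: rows 3-8 cols 3-8 -> outside (col miss)
  C: rows 3-6 cols 0-2 z=3 -> covers; best now C (z=3)
  D: rows 3-6 cols 1-2 z=4 -> covers; best now C (z=3)
  E: rows 4-7 cols 5-6 -> outside (col miss)
Winner: C at z=3

Answer: C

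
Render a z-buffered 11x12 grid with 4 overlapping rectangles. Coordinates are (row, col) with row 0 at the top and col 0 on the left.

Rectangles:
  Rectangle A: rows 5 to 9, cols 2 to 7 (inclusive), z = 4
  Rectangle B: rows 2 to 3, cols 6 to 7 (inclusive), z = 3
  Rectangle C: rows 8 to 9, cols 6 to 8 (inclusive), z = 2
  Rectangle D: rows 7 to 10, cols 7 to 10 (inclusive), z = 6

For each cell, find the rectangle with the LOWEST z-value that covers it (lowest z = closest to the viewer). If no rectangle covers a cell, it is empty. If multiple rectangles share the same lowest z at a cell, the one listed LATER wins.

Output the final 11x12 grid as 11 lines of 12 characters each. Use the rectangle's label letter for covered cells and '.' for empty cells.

............
............
......BB....
......BB....
............
..AAAAAA....
..AAAAAA....
..AAAAAADDD.
..AAAACCCDD.
..AAAACCCDD.
.......DDDD.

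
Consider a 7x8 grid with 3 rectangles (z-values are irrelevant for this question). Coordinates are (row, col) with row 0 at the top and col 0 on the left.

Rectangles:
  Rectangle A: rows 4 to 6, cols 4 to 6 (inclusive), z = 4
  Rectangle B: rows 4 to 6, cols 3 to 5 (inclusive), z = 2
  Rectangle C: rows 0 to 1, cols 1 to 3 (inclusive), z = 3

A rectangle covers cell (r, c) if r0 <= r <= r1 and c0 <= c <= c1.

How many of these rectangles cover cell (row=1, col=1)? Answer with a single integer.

Answer: 1

Derivation:
Check cell (1,1):
  A: rows 4-6 cols 4-6 -> outside (row miss)
  B: rows 4-6 cols 3-5 -> outside (row miss)
  C: rows 0-1 cols 1-3 -> covers
Count covering = 1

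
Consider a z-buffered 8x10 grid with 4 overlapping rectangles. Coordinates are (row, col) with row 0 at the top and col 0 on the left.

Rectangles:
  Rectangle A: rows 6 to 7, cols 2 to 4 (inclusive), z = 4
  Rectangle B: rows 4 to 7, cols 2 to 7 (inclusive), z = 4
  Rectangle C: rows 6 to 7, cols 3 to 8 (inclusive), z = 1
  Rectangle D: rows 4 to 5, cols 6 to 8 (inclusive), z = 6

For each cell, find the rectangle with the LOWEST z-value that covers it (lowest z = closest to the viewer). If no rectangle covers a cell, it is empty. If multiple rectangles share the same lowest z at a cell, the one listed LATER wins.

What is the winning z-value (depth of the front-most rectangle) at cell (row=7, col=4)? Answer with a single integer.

Check cell (7,4):
  A: rows 6-7 cols 2-4 z=4 -> covers; best now A (z=4)
  B: rows 4-7 cols 2-7 z=4 -> covers; best now B (z=4)
  C: rows 6-7 cols 3-8 z=1 -> covers; best now C (z=1)
  D: rows 4-5 cols 6-8 -> outside (row miss)
Winner: C at z=1

Answer: 1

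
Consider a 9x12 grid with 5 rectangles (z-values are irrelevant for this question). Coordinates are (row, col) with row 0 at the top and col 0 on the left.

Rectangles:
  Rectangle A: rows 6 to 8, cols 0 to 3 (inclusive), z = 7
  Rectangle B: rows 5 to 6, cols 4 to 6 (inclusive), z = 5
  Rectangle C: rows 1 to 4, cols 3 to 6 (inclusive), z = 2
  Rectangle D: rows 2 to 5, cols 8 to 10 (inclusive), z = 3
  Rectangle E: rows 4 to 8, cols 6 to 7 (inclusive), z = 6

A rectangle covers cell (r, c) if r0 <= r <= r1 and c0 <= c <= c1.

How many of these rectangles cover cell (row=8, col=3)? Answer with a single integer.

Answer: 1

Derivation:
Check cell (8,3):
  A: rows 6-8 cols 0-3 -> covers
  B: rows 5-6 cols 4-6 -> outside (row miss)
  C: rows 1-4 cols 3-6 -> outside (row miss)
  D: rows 2-5 cols 8-10 -> outside (row miss)
  E: rows 4-8 cols 6-7 -> outside (col miss)
Count covering = 1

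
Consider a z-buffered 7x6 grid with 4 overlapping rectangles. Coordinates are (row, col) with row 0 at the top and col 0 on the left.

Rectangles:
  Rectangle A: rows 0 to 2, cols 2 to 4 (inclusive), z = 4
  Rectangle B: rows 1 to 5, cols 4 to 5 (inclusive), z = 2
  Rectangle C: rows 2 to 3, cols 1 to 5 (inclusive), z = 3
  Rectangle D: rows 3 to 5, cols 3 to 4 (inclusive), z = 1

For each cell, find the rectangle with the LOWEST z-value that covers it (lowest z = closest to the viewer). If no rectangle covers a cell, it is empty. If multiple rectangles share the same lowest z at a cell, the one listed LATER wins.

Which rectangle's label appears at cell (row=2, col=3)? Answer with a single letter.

Answer: C

Derivation:
Check cell (2,3):
  A: rows 0-2 cols 2-4 z=4 -> covers; best now A (z=4)
  B: rows 1-5 cols 4-5 -> outside (col miss)
  C: rows 2-3 cols 1-5 z=3 -> covers; best now C (z=3)
  D: rows 3-5 cols 3-4 -> outside (row miss)
Winner: C at z=3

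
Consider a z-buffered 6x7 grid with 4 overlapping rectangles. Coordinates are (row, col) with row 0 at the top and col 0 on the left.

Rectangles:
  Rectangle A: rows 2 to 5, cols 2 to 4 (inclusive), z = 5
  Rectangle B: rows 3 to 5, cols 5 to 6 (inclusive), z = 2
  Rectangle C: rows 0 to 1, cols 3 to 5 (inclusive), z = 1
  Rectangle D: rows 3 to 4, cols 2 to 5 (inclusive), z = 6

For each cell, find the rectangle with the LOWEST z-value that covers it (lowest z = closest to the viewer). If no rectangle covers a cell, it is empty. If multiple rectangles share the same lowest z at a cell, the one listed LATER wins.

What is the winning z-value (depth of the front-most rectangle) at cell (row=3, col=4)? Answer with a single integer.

Check cell (3,4):
  A: rows 2-5 cols 2-4 z=5 -> covers; best now A (z=5)
  B: rows 3-5 cols 5-6 -> outside (col miss)
  C: rows 0-1 cols 3-5 -> outside (row miss)
  D: rows 3-4 cols 2-5 z=6 -> covers; best now A (z=5)
Winner: A at z=5

Answer: 5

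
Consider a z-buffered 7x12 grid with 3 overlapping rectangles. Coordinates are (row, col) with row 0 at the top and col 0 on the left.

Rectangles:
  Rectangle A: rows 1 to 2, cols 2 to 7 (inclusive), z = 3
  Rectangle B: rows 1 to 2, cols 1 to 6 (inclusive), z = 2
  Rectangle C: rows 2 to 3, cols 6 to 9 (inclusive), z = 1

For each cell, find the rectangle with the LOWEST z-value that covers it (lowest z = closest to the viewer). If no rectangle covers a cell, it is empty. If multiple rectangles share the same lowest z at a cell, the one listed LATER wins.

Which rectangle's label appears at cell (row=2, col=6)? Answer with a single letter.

Check cell (2,6):
  A: rows 1-2 cols 2-7 z=3 -> covers; best now A (z=3)
  B: rows 1-2 cols 1-6 z=2 -> covers; best now B (z=2)
  C: rows 2-3 cols 6-9 z=1 -> covers; best now C (z=1)
Winner: C at z=1

Answer: C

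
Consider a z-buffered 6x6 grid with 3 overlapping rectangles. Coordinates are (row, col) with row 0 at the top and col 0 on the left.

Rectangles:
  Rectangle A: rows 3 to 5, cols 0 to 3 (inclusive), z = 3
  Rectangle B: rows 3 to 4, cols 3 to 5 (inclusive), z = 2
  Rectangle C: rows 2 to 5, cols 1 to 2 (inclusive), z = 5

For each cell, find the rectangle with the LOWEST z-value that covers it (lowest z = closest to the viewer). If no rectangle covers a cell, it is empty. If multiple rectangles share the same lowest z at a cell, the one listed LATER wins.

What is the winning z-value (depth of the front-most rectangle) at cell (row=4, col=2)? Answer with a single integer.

Answer: 3

Derivation:
Check cell (4,2):
  A: rows 3-5 cols 0-3 z=3 -> covers; best now A (z=3)
  B: rows 3-4 cols 3-5 -> outside (col miss)
  C: rows 2-5 cols 1-2 z=5 -> covers; best now A (z=3)
Winner: A at z=3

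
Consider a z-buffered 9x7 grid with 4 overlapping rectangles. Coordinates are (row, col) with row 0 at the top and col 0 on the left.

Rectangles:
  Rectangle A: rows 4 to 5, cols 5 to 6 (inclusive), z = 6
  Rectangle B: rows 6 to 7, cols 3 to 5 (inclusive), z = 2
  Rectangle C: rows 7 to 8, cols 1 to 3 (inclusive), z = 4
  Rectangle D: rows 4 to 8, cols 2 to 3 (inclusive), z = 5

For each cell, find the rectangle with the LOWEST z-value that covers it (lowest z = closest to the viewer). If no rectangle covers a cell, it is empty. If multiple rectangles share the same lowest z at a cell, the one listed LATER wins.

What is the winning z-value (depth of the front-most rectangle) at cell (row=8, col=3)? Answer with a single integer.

Check cell (8,3):
  A: rows 4-5 cols 5-6 -> outside (row miss)
  B: rows 6-7 cols 3-5 -> outside (row miss)
  C: rows 7-8 cols 1-3 z=4 -> covers; best now C (z=4)
  D: rows 4-8 cols 2-3 z=5 -> covers; best now C (z=4)
Winner: C at z=4

Answer: 4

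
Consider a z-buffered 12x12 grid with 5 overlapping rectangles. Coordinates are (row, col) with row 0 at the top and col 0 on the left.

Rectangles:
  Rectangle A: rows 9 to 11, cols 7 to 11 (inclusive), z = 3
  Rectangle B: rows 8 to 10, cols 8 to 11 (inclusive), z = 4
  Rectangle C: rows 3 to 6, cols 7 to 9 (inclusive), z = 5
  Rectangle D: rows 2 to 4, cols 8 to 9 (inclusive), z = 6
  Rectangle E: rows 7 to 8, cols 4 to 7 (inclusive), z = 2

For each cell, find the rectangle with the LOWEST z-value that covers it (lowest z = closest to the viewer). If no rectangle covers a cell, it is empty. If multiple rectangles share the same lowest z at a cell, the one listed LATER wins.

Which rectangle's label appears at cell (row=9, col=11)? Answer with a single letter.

Answer: A

Derivation:
Check cell (9,11):
  A: rows 9-11 cols 7-11 z=3 -> covers; best now A (z=3)
  B: rows 8-10 cols 8-11 z=4 -> covers; best now A (z=3)
  C: rows 3-6 cols 7-9 -> outside (row miss)
  D: rows 2-4 cols 8-9 -> outside (row miss)
  E: rows 7-8 cols 4-7 -> outside (row miss)
Winner: A at z=3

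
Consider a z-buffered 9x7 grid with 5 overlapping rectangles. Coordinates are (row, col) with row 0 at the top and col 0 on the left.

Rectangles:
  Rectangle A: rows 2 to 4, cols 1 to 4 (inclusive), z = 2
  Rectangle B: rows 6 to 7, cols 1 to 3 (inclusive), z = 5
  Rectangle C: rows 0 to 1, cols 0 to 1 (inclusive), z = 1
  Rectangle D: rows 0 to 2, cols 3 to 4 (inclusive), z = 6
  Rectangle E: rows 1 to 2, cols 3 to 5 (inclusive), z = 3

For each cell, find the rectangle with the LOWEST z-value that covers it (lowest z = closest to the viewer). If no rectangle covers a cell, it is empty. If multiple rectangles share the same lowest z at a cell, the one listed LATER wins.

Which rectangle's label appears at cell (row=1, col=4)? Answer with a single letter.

Answer: E

Derivation:
Check cell (1,4):
  A: rows 2-4 cols 1-4 -> outside (row miss)
  B: rows 6-7 cols 1-3 -> outside (row miss)
  C: rows 0-1 cols 0-1 -> outside (col miss)
  D: rows 0-2 cols 3-4 z=6 -> covers; best now D (z=6)
  E: rows 1-2 cols 3-5 z=3 -> covers; best now E (z=3)
Winner: E at z=3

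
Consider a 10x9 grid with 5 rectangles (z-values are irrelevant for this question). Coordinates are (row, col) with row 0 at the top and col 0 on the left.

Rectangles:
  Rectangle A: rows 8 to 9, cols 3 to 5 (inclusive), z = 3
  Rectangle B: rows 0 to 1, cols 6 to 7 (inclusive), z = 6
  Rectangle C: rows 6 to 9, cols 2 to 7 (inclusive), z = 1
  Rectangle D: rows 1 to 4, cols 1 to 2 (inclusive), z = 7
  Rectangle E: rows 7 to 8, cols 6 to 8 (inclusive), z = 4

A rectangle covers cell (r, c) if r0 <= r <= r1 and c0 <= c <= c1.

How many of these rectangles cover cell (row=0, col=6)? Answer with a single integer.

Check cell (0,6):
  A: rows 8-9 cols 3-5 -> outside (row miss)
  B: rows 0-1 cols 6-7 -> covers
  C: rows 6-9 cols 2-7 -> outside (row miss)
  D: rows 1-4 cols 1-2 -> outside (row miss)
  E: rows 7-8 cols 6-8 -> outside (row miss)
Count covering = 1

Answer: 1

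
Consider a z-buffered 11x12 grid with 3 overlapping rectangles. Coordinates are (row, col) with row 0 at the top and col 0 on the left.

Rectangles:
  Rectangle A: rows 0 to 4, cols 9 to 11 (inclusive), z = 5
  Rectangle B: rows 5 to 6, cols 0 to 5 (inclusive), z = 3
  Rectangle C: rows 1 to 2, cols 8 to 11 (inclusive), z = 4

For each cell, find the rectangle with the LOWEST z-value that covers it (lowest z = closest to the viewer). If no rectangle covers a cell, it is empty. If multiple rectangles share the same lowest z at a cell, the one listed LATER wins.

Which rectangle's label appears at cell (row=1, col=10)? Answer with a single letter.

Check cell (1,10):
  A: rows 0-4 cols 9-11 z=5 -> covers; best now A (z=5)
  B: rows 5-6 cols 0-5 -> outside (row miss)
  C: rows 1-2 cols 8-11 z=4 -> covers; best now C (z=4)
Winner: C at z=4

Answer: C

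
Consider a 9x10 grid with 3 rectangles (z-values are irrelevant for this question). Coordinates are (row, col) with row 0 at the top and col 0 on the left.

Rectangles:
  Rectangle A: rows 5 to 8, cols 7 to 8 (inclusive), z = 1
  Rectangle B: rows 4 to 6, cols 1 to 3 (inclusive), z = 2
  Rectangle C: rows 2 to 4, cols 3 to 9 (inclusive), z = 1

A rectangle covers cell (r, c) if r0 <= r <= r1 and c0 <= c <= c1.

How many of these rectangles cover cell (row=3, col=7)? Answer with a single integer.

Answer: 1

Derivation:
Check cell (3,7):
  A: rows 5-8 cols 7-8 -> outside (row miss)
  B: rows 4-6 cols 1-3 -> outside (row miss)
  C: rows 2-4 cols 3-9 -> covers
Count covering = 1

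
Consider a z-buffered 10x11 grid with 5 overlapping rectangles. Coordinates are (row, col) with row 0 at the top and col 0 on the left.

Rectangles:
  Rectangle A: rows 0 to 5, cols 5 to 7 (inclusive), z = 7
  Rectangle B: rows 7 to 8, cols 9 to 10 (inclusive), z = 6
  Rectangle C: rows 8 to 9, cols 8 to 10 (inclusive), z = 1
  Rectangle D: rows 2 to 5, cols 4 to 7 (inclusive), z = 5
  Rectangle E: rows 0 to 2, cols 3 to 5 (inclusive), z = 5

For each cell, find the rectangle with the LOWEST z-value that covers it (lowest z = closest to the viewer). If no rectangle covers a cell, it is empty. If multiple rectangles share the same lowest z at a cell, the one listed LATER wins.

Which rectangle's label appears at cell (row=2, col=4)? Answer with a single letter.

Answer: E

Derivation:
Check cell (2,4):
  A: rows 0-5 cols 5-7 -> outside (col miss)
  B: rows 7-8 cols 9-10 -> outside (row miss)
  C: rows 8-9 cols 8-10 -> outside (row miss)
  D: rows 2-5 cols 4-7 z=5 -> covers; best now D (z=5)
  E: rows 0-2 cols 3-5 z=5 -> covers; best now E (z=5)
Winner: E at z=5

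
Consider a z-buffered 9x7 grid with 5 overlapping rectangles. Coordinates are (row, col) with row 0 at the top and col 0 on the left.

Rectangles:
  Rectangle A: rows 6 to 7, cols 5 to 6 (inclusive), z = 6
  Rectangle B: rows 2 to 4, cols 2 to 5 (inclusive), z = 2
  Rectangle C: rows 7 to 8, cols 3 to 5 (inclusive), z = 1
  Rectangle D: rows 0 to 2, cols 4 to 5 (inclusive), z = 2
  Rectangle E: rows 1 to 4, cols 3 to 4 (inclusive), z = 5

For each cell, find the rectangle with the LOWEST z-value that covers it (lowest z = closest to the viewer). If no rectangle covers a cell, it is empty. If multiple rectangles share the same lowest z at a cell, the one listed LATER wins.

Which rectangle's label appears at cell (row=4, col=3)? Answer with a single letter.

Answer: B

Derivation:
Check cell (4,3):
  A: rows 6-7 cols 5-6 -> outside (row miss)
  B: rows 2-4 cols 2-5 z=2 -> covers; best now B (z=2)
  C: rows 7-8 cols 3-5 -> outside (row miss)
  D: rows 0-2 cols 4-5 -> outside (row miss)
  E: rows 1-4 cols 3-4 z=5 -> covers; best now B (z=2)
Winner: B at z=2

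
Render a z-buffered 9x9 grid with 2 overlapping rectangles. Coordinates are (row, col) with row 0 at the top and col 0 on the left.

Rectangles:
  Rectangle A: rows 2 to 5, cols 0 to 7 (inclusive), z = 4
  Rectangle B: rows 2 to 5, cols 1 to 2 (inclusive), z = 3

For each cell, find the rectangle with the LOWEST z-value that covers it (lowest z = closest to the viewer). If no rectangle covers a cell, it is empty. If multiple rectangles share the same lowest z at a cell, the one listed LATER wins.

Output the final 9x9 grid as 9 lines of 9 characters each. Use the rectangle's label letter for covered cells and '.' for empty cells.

.........
.........
ABBAAAAA.
ABBAAAAA.
ABBAAAAA.
ABBAAAAA.
.........
.........
.........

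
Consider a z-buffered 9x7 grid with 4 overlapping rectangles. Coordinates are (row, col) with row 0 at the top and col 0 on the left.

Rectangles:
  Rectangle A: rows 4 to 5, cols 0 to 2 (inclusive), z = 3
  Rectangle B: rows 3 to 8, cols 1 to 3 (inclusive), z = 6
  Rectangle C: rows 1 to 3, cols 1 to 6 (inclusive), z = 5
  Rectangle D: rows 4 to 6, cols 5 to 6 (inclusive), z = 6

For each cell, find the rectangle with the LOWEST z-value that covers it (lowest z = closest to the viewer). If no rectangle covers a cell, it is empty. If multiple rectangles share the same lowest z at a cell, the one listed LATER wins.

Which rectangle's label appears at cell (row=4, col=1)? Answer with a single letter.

Check cell (4,1):
  A: rows 4-5 cols 0-2 z=3 -> covers; best now A (z=3)
  B: rows 3-8 cols 1-3 z=6 -> covers; best now A (z=3)
  C: rows 1-3 cols 1-6 -> outside (row miss)
  D: rows 4-6 cols 5-6 -> outside (col miss)
Winner: A at z=3

Answer: A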